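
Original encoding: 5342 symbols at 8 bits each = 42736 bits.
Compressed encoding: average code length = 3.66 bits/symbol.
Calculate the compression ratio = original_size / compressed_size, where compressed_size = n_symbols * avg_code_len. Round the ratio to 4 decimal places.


original_size = n_symbols * orig_bits = 5342 * 8 = 42736 bits
compressed_size = n_symbols * avg_code_len = 5342 * 3.66 = 19551.72 bits
ratio = original_size / compressed_size = 42736 / 19551.72 = 2.1858

Compression ratio = 2.1858


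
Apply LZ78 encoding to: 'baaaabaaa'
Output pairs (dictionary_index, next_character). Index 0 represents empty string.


LZ78 encoding steps:
Dictionary: {0: ''}
Step 1: w='' (idx 0), next='b' -> output (0, 'b'), add 'b' as idx 1
Step 2: w='' (idx 0), next='a' -> output (0, 'a'), add 'a' as idx 2
Step 3: w='a' (idx 2), next='a' -> output (2, 'a'), add 'aa' as idx 3
Step 4: w='a' (idx 2), next='b' -> output (2, 'b'), add 'ab' as idx 4
Step 5: w='aa' (idx 3), next='a' -> output (3, 'a'), add 'aaa' as idx 5


Encoded: [(0, 'b'), (0, 'a'), (2, 'a'), (2, 'b'), (3, 'a')]


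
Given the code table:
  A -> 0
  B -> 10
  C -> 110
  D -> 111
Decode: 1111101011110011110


Decoding:
111 -> D
110 -> C
10 -> B
111 -> D
10 -> B
0 -> A
111 -> D
10 -> B


Result: DCBDBADB


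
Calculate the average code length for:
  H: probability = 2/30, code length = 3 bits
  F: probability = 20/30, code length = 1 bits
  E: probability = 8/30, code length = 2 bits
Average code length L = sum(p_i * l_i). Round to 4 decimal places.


Weighted contributions p_i * l_i:
  H: (2/30) * 3 = 6/30
  F: (20/30) * 1 = 20/30
  E: (8/30) * 2 = 16/30
Sum = (6 + 20 + 16)/30 = 42/30

L = 42/30 = 1.4000 bits/symbol


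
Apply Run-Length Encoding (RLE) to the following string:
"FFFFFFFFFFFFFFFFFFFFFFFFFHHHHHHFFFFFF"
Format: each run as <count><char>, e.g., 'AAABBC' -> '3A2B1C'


Scanning runs left to right:
  i=0: run of 'F' x 25 -> '25F'
  i=25: run of 'H' x 6 -> '6H'
  i=31: run of 'F' x 6 -> '6F'

RLE = 25F6H6F


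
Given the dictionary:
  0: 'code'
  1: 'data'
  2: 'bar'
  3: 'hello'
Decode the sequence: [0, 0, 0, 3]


Look up each index in the dictionary:
  0 -> 'code'
  0 -> 'code'
  0 -> 'code'
  3 -> 'hello'

Decoded: "code code code hello"


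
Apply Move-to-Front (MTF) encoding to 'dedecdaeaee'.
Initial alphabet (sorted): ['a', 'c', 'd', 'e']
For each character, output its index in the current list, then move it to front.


MTF encoding:
'd': index 2 in ['a', 'c', 'd', 'e'] -> ['d', 'a', 'c', 'e']
'e': index 3 in ['d', 'a', 'c', 'e'] -> ['e', 'd', 'a', 'c']
'd': index 1 in ['e', 'd', 'a', 'c'] -> ['d', 'e', 'a', 'c']
'e': index 1 in ['d', 'e', 'a', 'c'] -> ['e', 'd', 'a', 'c']
'c': index 3 in ['e', 'd', 'a', 'c'] -> ['c', 'e', 'd', 'a']
'd': index 2 in ['c', 'e', 'd', 'a'] -> ['d', 'c', 'e', 'a']
'a': index 3 in ['d', 'c', 'e', 'a'] -> ['a', 'd', 'c', 'e']
'e': index 3 in ['a', 'd', 'c', 'e'] -> ['e', 'a', 'd', 'c']
'a': index 1 in ['e', 'a', 'd', 'c'] -> ['a', 'e', 'd', 'c']
'e': index 1 in ['a', 'e', 'd', 'c'] -> ['e', 'a', 'd', 'c']
'e': index 0 in ['e', 'a', 'd', 'c'] -> ['e', 'a', 'd', 'c']


Output: [2, 3, 1, 1, 3, 2, 3, 3, 1, 1, 0]


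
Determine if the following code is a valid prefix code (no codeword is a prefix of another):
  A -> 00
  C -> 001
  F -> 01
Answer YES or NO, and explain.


Checking each pair (does one codeword prefix another?):
  A='00' vs C='001': prefix -- VIOLATION

NO -- this is NOT a valid prefix code. A (00) is a prefix of C (001).


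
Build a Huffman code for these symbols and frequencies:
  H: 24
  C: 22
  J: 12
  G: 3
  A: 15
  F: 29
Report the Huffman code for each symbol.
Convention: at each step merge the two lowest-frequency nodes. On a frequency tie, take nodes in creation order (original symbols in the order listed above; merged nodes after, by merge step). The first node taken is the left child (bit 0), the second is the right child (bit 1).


Huffman tree construction:
Step 1: Merge G(3) + J(12) = 15
Step 2: Merge A(15) + (G+J)(15) = 30
Step 3: Merge C(22) + H(24) = 46
Step 4: Merge F(29) + (A+(G+J))(30) = 59
Step 5: Merge (C+H)(46) + (F+(A+(G+J)))(59) = 105
Read each symbol's code off the tree from the root (left child = 0, right child = 1).

Codes:
  H: 01 (length 2)
  C: 00 (length 2)
  J: 1111 (length 4)
  G: 1110 (length 4)
  A: 110 (length 3)
  F: 10 (length 2)
Average code length: 255/105 = 2.4286 bits/symbol


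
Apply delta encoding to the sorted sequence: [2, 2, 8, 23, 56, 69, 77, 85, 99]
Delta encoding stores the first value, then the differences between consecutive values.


First value: 2
Deltas:
  2 - 2 = 0
  8 - 2 = 6
  23 - 8 = 15
  56 - 23 = 33
  69 - 56 = 13
  77 - 69 = 8
  85 - 77 = 8
  99 - 85 = 14


Delta encoded: [2, 0, 6, 15, 33, 13, 8, 8, 14]


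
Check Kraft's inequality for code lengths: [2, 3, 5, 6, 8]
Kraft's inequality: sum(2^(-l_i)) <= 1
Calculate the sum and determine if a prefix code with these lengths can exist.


Sum = 2^(-2) + 2^(-3) + 2^(-5) + 2^(-6) + 2^(-8)
    = 0.25 + 0.125 + 0.03125 + 0.015625 + 0.00390625
    = 109/256 = 0.42578125
Since 0.42578125 <= 1, Kraft's inequality IS satisfied.
A prefix code with these lengths CAN exist.

Kraft sum = 0.42578125. Satisfied.


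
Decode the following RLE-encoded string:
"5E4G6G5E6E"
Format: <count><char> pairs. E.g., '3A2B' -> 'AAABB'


Expanding each <count><char> pair:
  5E -> 'EEEEE'
  4G -> 'GGGG'
  6G -> 'GGGGGG'
  5E -> 'EEEEE'
  6E -> 'EEEEEE'

Decoded = EEEEEGGGGGGGGGGEEEEEEEEEEE


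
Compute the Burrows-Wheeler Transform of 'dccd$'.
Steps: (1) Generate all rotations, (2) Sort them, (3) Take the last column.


Rotations (sorted):
  0: $dccd -> last char: d
  1: ccd$d -> last char: d
  2: cd$dc -> last char: c
  3: d$dcc -> last char: c
  4: dccd$ -> last char: $


BWT = ddcc$


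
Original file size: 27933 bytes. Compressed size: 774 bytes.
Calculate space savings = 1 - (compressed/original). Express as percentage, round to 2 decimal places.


ratio = compressed/original = 774/27933 = 0.027709
savings = 1 - ratio = 1 - 0.027709 = 0.972291
as a percentage: 0.972291 * 100 = 97.23%

Space savings = 1 - 774/27933 = 97.23%


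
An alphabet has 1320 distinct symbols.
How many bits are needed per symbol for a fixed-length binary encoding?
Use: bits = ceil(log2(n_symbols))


log2(1320) = 10.3663
Bracket: 2^10 = 1024 < 1320 <= 2^11 = 2048
So ceil(log2(1320)) = 11

bits = ceil(log2(1320)) = ceil(10.3663) = 11 bits


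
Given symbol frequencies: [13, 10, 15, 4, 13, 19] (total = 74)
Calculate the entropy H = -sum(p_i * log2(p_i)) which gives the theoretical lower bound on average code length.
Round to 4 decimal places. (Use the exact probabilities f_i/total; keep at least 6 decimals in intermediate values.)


Per-symbol terms -p_i * log2(p_i) with p_i = f_i/74:
  p = 13/74 = 0.175676: log2(p) = -2.509014, -p*log2(p) = 0.440773
  p = 10/74 = 0.135135: log2(p) = -2.887525, -p*log2(p) = 0.390206
  p = 15/74 = 0.202703: log2(p) = -2.302563, -p*log2(p) = 0.466736
  p = 4/74 = 0.054054: log2(p) = -4.209453, -p*log2(p) = 0.227538
  p = 13/74 = 0.175676: log2(p) = -2.509014, -p*log2(p) = 0.440773
  p = 19/74 = 0.256757: log2(p) = -1.961526, -p*log2(p) = 0.503635
H = 0.440773 + 0.390206 + 0.466736 + 0.227538 + 0.440773 + 0.503635 = 2.469661

H = 2.4697 bits/symbol


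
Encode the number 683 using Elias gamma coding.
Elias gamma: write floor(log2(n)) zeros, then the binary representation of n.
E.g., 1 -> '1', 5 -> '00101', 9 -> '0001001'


num_bits = floor(log2(683)) + 1 = 10
leading_zeros = num_bits - 1 = 9
binary(683) = 1010101011

Elias gamma(683) = '000000000' + '1010101011' = 0000000001010101011 (19 bits)


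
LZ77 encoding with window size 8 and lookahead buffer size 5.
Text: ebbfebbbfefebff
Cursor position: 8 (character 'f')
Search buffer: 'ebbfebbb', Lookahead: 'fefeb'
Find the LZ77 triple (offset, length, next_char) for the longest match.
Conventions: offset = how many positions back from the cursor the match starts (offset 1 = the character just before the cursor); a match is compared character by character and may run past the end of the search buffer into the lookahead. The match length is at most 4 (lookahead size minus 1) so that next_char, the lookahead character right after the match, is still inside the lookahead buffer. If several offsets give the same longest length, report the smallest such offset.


Try each offset into the search buffer:
  offset=1 (pos 7, char 'b'): match length 0
  offset=2 (pos 6, char 'b'): match length 0
  offset=3 (pos 5, char 'b'): match length 0
  offset=4 (pos 4, char 'e'): match length 0
  offset=5 (pos 3, char 'f'): match length 2
  offset=6 (pos 2, char 'b'): match length 0
  offset=7 (pos 1, char 'b'): match length 0
  offset=8 (pos 0, char 'e'): match length 0
Longest match has length 2 at offset 5.
next_char = character at position 8 + 2 = 10 -> 'f'

Best match: offset=5, length=2 (matching 'fe' starting at position 3)
LZ77 triple: (5, 2, 'f')


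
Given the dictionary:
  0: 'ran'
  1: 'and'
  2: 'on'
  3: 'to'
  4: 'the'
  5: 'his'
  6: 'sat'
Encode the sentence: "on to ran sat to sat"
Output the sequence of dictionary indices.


Look up each word in the dictionary:
  'on' -> 2
  'to' -> 3
  'ran' -> 0
  'sat' -> 6
  'to' -> 3
  'sat' -> 6

Encoded: [2, 3, 0, 6, 3, 6]


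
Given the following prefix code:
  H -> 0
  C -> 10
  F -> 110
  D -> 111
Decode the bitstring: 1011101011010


Decoding step by step:
Bits 10 -> C
Bits 111 -> D
Bits 0 -> H
Bits 10 -> C
Bits 110 -> F
Bits 10 -> C


Decoded message: CDHCFC


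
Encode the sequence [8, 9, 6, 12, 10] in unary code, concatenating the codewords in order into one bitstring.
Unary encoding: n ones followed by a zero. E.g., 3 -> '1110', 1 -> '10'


Encode each number as n ones followed by a terminating 0:
  8 -> 111111110 (9 bits)
  9 -> 1111111110 (10 bits)
  6 -> 1111110 (7 bits)
  12 -> 1111111111110 (13 bits)
  10 -> 11111111110 (11 bits)
Total length = 9 + 10 + 7 + 13 + 11 = 50 bits.

Unary([8, 9, 6, 12, 10]) = 11111111011111111101111110111111111111011111111110 (50 bits)


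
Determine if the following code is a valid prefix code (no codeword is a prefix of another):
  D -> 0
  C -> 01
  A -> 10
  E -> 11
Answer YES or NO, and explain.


Checking each pair (does one codeword prefix another?):
  D='0' vs C='01': prefix -- VIOLATION

NO -- this is NOT a valid prefix code. D (0) is a prefix of C (01).


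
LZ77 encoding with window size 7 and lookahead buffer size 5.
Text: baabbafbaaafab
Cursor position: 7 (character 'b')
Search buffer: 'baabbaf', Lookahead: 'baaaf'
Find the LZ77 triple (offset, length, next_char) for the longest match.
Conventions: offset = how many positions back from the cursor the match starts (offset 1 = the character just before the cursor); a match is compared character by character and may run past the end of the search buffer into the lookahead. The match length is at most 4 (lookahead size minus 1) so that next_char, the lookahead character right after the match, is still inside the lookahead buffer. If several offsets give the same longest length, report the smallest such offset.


Try each offset into the search buffer:
  offset=1 (pos 6, char 'f'): match length 0
  offset=2 (pos 5, char 'a'): match length 0
  offset=3 (pos 4, char 'b'): match length 2
  offset=4 (pos 3, char 'b'): match length 1
  offset=5 (pos 2, char 'a'): match length 0
  offset=6 (pos 1, char 'a'): match length 0
  offset=7 (pos 0, char 'b'): match length 3
Longest match has length 3 at offset 7.
next_char = character at position 7 + 3 = 10 -> 'a'

Best match: offset=7, length=3 (matching 'baa' starting at position 0)
LZ77 triple: (7, 3, 'a')


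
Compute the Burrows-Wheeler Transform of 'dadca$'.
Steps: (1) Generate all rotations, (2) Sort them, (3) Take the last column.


Rotations (sorted):
  0: $dadca -> last char: a
  1: a$dadc -> last char: c
  2: adca$d -> last char: d
  3: ca$dad -> last char: d
  4: dadca$ -> last char: $
  5: dca$da -> last char: a


BWT = acdd$a


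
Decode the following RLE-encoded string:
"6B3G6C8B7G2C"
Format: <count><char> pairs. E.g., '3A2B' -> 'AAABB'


Expanding each <count><char> pair:
  6B -> 'BBBBBB'
  3G -> 'GGG'
  6C -> 'CCCCCC'
  8B -> 'BBBBBBBB'
  7G -> 'GGGGGGG'
  2C -> 'CC'

Decoded = BBBBBBGGGCCCCCCBBBBBBBBGGGGGGGCC


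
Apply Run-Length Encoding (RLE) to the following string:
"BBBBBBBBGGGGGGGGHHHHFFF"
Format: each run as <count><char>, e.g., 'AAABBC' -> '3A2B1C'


Scanning runs left to right:
  i=0: run of 'B' x 8 -> '8B'
  i=8: run of 'G' x 8 -> '8G'
  i=16: run of 'H' x 4 -> '4H'
  i=20: run of 'F' x 3 -> '3F'

RLE = 8B8G4H3F


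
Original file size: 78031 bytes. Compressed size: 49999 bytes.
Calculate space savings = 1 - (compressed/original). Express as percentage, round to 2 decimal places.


ratio = compressed/original = 49999/78031 = 0.640758
savings = 1 - ratio = 1 - 0.640758 = 0.359242
as a percentage: 0.359242 * 100 = 35.92%

Space savings = 1 - 49999/78031 = 35.92%


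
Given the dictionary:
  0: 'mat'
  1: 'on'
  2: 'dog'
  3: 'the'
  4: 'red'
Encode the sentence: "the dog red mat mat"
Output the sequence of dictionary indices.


Look up each word in the dictionary:
  'the' -> 3
  'dog' -> 2
  'red' -> 4
  'mat' -> 0
  'mat' -> 0

Encoded: [3, 2, 4, 0, 0]


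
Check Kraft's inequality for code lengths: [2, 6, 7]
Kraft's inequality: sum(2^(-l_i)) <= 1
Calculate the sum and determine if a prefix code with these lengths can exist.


Sum = 2^(-2) + 2^(-6) + 2^(-7)
    = 0.25 + 0.015625 + 0.0078125
    = 35/128 = 0.2734375
Since 0.2734375 <= 1, Kraft's inequality IS satisfied.
A prefix code with these lengths CAN exist.

Kraft sum = 0.2734375. Satisfied.


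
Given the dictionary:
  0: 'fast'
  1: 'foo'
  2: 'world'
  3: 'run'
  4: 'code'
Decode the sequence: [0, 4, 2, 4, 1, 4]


Look up each index in the dictionary:
  0 -> 'fast'
  4 -> 'code'
  2 -> 'world'
  4 -> 'code'
  1 -> 'foo'
  4 -> 'code'

Decoded: "fast code world code foo code"


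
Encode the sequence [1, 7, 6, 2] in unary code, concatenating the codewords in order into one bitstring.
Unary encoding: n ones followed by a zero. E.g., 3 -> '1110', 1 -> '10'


Encode each number as n ones followed by a terminating 0:
  1 -> 10 (2 bits)
  7 -> 11111110 (8 bits)
  6 -> 1111110 (7 bits)
  2 -> 110 (3 bits)
Total length = 2 + 8 + 7 + 3 = 20 bits.

Unary([1, 7, 6, 2]) = 10111111101111110110 (20 bits)


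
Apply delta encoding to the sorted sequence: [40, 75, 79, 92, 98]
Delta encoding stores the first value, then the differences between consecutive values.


First value: 40
Deltas:
  75 - 40 = 35
  79 - 75 = 4
  92 - 79 = 13
  98 - 92 = 6


Delta encoded: [40, 35, 4, 13, 6]


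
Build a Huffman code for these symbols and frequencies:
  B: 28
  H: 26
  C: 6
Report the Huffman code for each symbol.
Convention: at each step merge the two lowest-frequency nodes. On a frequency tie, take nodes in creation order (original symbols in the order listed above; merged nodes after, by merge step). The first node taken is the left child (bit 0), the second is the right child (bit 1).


Huffman tree construction:
Step 1: Merge C(6) + H(26) = 32
Step 2: Merge B(28) + (C+H)(32) = 60
Read each symbol's code off the tree from the root (left child = 0, right child = 1).

Codes:
  B: 0 (length 1)
  H: 11 (length 2)
  C: 10 (length 2)
Average code length: 92/60 = 1.5333 bits/symbol


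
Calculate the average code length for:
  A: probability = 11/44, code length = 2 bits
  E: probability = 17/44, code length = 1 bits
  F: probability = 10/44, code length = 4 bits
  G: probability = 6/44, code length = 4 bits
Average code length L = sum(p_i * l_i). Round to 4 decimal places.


Weighted contributions p_i * l_i:
  A: (11/44) * 2 = 22/44
  E: (17/44) * 1 = 17/44
  F: (10/44) * 4 = 40/44
  G: (6/44) * 4 = 24/44
Sum = (22 + 17 + 40 + 24)/44 = 103/44

L = 103/44 = 2.3409 bits/symbol


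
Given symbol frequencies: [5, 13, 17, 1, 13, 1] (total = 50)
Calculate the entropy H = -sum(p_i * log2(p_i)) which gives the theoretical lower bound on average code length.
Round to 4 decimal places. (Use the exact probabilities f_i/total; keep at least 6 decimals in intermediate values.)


Per-symbol terms -p_i * log2(p_i) with p_i = f_i/50:
  p = 5/50 = 0.100000: log2(p) = -3.321928, -p*log2(p) = 0.332193
  p = 13/50 = 0.260000: log2(p) = -1.943416, -p*log2(p) = 0.505288
  p = 17/50 = 0.340000: log2(p) = -1.556393, -p*log2(p) = 0.529174
  p = 1/50 = 0.020000: log2(p) = -5.643856, -p*log2(p) = 0.112877
  p = 13/50 = 0.260000: log2(p) = -1.943416, -p*log2(p) = 0.505288
  p = 1/50 = 0.020000: log2(p) = -5.643856, -p*log2(p) = 0.112877
H = 0.332193 + 0.505288 + 0.529174 + 0.112877 + 0.505288 + 0.112877 = 2.097697

H = 2.0977 bits/symbol


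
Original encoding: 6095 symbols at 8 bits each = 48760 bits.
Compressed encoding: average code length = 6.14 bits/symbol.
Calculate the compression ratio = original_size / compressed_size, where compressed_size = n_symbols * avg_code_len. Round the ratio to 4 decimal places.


original_size = n_symbols * orig_bits = 6095 * 8 = 48760 bits
compressed_size = n_symbols * avg_code_len = 6095 * 6.14 = 37423.3 bits
ratio = original_size / compressed_size = 48760 / 37423.3 = 1.3029

Compression ratio = 1.3029


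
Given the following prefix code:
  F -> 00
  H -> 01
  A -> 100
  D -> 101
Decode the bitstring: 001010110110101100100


Decoding step by step:
Bits 00 -> F
Bits 101 -> D
Bits 01 -> H
Bits 101 -> D
Bits 101 -> D
Bits 01 -> H
Bits 100 -> A
Bits 100 -> A


Decoded message: FDHDDHAA


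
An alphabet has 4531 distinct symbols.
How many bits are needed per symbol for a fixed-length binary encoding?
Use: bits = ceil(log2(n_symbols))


log2(4531) = 12.1456
Bracket: 2^12 = 4096 < 4531 <= 2^13 = 8192
So ceil(log2(4531)) = 13

bits = ceil(log2(4531)) = ceil(12.1456) = 13 bits


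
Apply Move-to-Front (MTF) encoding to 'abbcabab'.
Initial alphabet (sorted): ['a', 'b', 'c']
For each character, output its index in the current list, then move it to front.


MTF encoding:
'a': index 0 in ['a', 'b', 'c'] -> ['a', 'b', 'c']
'b': index 1 in ['a', 'b', 'c'] -> ['b', 'a', 'c']
'b': index 0 in ['b', 'a', 'c'] -> ['b', 'a', 'c']
'c': index 2 in ['b', 'a', 'c'] -> ['c', 'b', 'a']
'a': index 2 in ['c', 'b', 'a'] -> ['a', 'c', 'b']
'b': index 2 in ['a', 'c', 'b'] -> ['b', 'a', 'c']
'a': index 1 in ['b', 'a', 'c'] -> ['a', 'b', 'c']
'b': index 1 in ['a', 'b', 'c'] -> ['b', 'a', 'c']


Output: [0, 1, 0, 2, 2, 2, 1, 1]


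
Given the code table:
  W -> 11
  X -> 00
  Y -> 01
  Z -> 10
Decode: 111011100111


Decoding:
11 -> W
10 -> Z
11 -> W
10 -> Z
01 -> Y
11 -> W


Result: WZWZYW


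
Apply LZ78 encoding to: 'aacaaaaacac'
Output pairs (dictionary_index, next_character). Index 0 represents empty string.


LZ78 encoding steps:
Dictionary: {0: ''}
Step 1: w='' (idx 0), next='a' -> output (0, 'a'), add 'a' as idx 1
Step 2: w='a' (idx 1), next='c' -> output (1, 'c'), add 'ac' as idx 2
Step 3: w='a' (idx 1), next='a' -> output (1, 'a'), add 'aa' as idx 3
Step 4: w='aa' (idx 3), next='a' -> output (3, 'a'), add 'aaa' as idx 4
Step 5: w='' (idx 0), next='c' -> output (0, 'c'), add 'c' as idx 5
Step 6: w='ac' (idx 2), end of input -> output (2, '')


Encoded: [(0, 'a'), (1, 'c'), (1, 'a'), (3, 'a'), (0, 'c'), (2, '')]


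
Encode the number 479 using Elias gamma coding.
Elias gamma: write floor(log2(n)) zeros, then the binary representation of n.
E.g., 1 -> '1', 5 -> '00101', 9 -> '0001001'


num_bits = floor(log2(479)) + 1 = 9
leading_zeros = num_bits - 1 = 8
binary(479) = 111011111

Elias gamma(479) = '00000000' + '111011111' = 00000000111011111 (17 bits)


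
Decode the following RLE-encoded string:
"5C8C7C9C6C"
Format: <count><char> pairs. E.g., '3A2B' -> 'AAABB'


Expanding each <count><char> pair:
  5C -> 'CCCCC'
  8C -> 'CCCCCCCC'
  7C -> 'CCCCCCC'
  9C -> 'CCCCCCCCC'
  6C -> 'CCCCCC'

Decoded = CCCCCCCCCCCCCCCCCCCCCCCCCCCCCCCCCCC


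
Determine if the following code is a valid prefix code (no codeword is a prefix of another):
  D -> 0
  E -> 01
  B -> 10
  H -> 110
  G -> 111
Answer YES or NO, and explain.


Checking each pair (does one codeword prefix another?):
  D='0' vs E='01': prefix -- VIOLATION

NO -- this is NOT a valid prefix code. D (0) is a prefix of E (01).


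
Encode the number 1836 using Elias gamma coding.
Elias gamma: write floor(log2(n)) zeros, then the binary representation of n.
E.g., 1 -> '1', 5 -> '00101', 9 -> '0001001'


num_bits = floor(log2(1836)) + 1 = 11
leading_zeros = num_bits - 1 = 10
binary(1836) = 11100101100

Elias gamma(1836) = '0000000000' + '11100101100' = 000000000011100101100 (21 bits)


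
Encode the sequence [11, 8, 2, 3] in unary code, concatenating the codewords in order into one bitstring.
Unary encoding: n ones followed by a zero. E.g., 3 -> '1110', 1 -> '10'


Encode each number as n ones followed by a terminating 0:
  11 -> 111111111110 (12 bits)
  8 -> 111111110 (9 bits)
  2 -> 110 (3 bits)
  3 -> 1110 (4 bits)
Total length = 12 + 9 + 3 + 4 = 28 bits.

Unary([11, 8, 2, 3]) = 1111111111101111111101101110 (28 bits)


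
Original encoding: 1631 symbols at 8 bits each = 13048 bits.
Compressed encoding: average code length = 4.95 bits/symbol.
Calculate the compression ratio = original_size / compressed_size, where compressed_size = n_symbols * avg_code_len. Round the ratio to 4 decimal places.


original_size = n_symbols * orig_bits = 1631 * 8 = 13048 bits
compressed_size = n_symbols * avg_code_len = 1631 * 4.95 = 8073.45 bits
ratio = original_size / compressed_size = 13048 / 8073.45 = 1.6162

Compression ratio = 1.6162


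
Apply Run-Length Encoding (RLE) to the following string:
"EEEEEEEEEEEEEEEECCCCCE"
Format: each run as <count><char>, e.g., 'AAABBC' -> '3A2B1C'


Scanning runs left to right:
  i=0: run of 'E' x 16 -> '16E'
  i=16: run of 'C' x 5 -> '5C'
  i=21: run of 'E' x 1 -> '1E'

RLE = 16E5C1E


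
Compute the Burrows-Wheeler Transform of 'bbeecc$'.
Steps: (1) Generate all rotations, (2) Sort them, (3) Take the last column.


Rotations (sorted):
  0: $bbeecc -> last char: c
  1: bbeecc$ -> last char: $
  2: beecc$b -> last char: b
  3: c$bbeec -> last char: c
  4: cc$bbee -> last char: e
  5: ecc$bbe -> last char: e
  6: eecc$bb -> last char: b


BWT = c$bceeb


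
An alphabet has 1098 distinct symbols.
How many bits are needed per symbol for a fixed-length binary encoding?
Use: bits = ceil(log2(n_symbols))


log2(1098) = 10.1007
Bracket: 2^10 = 1024 < 1098 <= 2^11 = 2048
So ceil(log2(1098)) = 11

bits = ceil(log2(1098)) = ceil(10.1007) = 11 bits


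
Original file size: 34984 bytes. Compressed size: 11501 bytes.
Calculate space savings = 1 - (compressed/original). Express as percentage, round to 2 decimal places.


ratio = compressed/original = 11501/34984 = 0.32875
savings = 1 - ratio = 1 - 0.32875 = 0.67125
as a percentage: 0.67125 * 100 = 67.12%

Space savings = 1 - 11501/34984 = 67.12%


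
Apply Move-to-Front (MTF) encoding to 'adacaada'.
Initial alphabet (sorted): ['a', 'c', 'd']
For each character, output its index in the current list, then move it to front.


MTF encoding:
'a': index 0 in ['a', 'c', 'd'] -> ['a', 'c', 'd']
'd': index 2 in ['a', 'c', 'd'] -> ['d', 'a', 'c']
'a': index 1 in ['d', 'a', 'c'] -> ['a', 'd', 'c']
'c': index 2 in ['a', 'd', 'c'] -> ['c', 'a', 'd']
'a': index 1 in ['c', 'a', 'd'] -> ['a', 'c', 'd']
'a': index 0 in ['a', 'c', 'd'] -> ['a', 'c', 'd']
'd': index 2 in ['a', 'c', 'd'] -> ['d', 'a', 'c']
'a': index 1 in ['d', 'a', 'c'] -> ['a', 'd', 'c']


Output: [0, 2, 1, 2, 1, 0, 2, 1]


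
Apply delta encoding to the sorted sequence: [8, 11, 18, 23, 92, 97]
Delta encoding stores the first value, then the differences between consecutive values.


First value: 8
Deltas:
  11 - 8 = 3
  18 - 11 = 7
  23 - 18 = 5
  92 - 23 = 69
  97 - 92 = 5


Delta encoded: [8, 3, 7, 5, 69, 5]


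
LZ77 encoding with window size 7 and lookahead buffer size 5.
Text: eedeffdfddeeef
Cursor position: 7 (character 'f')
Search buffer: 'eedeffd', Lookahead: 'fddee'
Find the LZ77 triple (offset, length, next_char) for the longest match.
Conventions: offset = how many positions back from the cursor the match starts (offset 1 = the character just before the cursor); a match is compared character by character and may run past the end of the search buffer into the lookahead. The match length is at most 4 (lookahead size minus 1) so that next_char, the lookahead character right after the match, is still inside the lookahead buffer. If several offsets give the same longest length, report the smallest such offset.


Try each offset into the search buffer:
  offset=1 (pos 6, char 'd'): match length 0
  offset=2 (pos 5, char 'f'): match length 2
  offset=3 (pos 4, char 'f'): match length 1
  offset=4 (pos 3, char 'e'): match length 0
  offset=5 (pos 2, char 'd'): match length 0
  offset=6 (pos 1, char 'e'): match length 0
  offset=7 (pos 0, char 'e'): match length 0
Longest match has length 2 at offset 2.
next_char = character at position 7 + 2 = 9 -> 'd'

Best match: offset=2, length=2 (matching 'fd' starting at position 5)
LZ77 triple: (2, 2, 'd')


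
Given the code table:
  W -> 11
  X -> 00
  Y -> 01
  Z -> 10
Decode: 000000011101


Decoding:
00 -> X
00 -> X
00 -> X
01 -> Y
11 -> W
01 -> Y


Result: XXXYWY


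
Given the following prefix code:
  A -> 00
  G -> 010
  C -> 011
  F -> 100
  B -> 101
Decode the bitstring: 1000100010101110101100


Decoding step by step:
Bits 100 -> F
Bits 010 -> G
Bits 00 -> A
Bits 101 -> B
Bits 011 -> C
Bits 101 -> B
Bits 011 -> C
Bits 00 -> A


Decoded message: FGABCBCA


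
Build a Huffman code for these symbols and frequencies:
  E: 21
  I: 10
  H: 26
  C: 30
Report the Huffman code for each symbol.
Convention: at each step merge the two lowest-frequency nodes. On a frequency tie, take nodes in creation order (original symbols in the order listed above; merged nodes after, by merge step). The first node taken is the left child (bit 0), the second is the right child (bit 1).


Huffman tree construction:
Step 1: Merge I(10) + E(21) = 31
Step 2: Merge H(26) + C(30) = 56
Step 3: Merge (I+E)(31) + (H+C)(56) = 87
Read each symbol's code off the tree from the root (left child = 0, right child = 1).

Codes:
  E: 01 (length 2)
  I: 00 (length 2)
  H: 10 (length 2)
  C: 11 (length 2)
Average code length: 174/87 = 2.0000 bits/symbol


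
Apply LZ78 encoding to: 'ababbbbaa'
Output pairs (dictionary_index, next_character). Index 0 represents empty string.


LZ78 encoding steps:
Dictionary: {0: ''}
Step 1: w='' (idx 0), next='a' -> output (0, 'a'), add 'a' as idx 1
Step 2: w='' (idx 0), next='b' -> output (0, 'b'), add 'b' as idx 2
Step 3: w='a' (idx 1), next='b' -> output (1, 'b'), add 'ab' as idx 3
Step 4: w='b' (idx 2), next='b' -> output (2, 'b'), add 'bb' as idx 4
Step 5: w='b' (idx 2), next='a' -> output (2, 'a'), add 'ba' as idx 5
Step 6: w='a' (idx 1), end of input -> output (1, '')


Encoded: [(0, 'a'), (0, 'b'), (1, 'b'), (2, 'b'), (2, 'a'), (1, '')]


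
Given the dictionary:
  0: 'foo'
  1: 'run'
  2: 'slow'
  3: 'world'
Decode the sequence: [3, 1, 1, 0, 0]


Look up each index in the dictionary:
  3 -> 'world'
  1 -> 'run'
  1 -> 'run'
  0 -> 'foo'
  0 -> 'foo'

Decoded: "world run run foo foo"


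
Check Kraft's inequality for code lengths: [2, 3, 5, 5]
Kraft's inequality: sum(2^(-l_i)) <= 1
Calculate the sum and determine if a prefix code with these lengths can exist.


Sum = 2^(-2) + 2^(-3) + 2^(-5) + 2^(-5)
    = 0.25 + 0.125 + 0.03125 + 0.03125
    = 14/32 = 0.4375
Since 0.4375 <= 1, Kraft's inequality IS satisfied.
A prefix code with these lengths CAN exist.

Kraft sum = 0.4375. Satisfied.


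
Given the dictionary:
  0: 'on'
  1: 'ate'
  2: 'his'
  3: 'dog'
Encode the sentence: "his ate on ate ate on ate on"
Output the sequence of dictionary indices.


Look up each word in the dictionary:
  'his' -> 2
  'ate' -> 1
  'on' -> 0
  'ate' -> 1
  'ate' -> 1
  'on' -> 0
  'ate' -> 1
  'on' -> 0

Encoded: [2, 1, 0, 1, 1, 0, 1, 0]


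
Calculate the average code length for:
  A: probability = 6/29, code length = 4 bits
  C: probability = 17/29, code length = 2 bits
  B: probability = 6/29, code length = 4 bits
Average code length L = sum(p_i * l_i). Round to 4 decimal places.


Weighted contributions p_i * l_i:
  A: (6/29) * 4 = 24/29
  C: (17/29) * 2 = 34/29
  B: (6/29) * 4 = 24/29
Sum = (24 + 34 + 24)/29 = 82/29

L = 82/29 = 2.8276 bits/symbol


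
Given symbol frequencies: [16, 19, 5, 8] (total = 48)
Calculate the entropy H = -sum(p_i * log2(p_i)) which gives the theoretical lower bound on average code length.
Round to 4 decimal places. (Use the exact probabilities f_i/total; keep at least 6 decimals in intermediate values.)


Per-symbol terms -p_i * log2(p_i) with p_i = f_i/48:
  p = 16/48 = 0.333333: log2(p) = -1.584963, -p*log2(p) = 0.528321
  p = 19/48 = 0.395833: log2(p) = -1.337035, -p*log2(p) = 0.529243
  p = 5/48 = 0.104167: log2(p) = -3.263034, -p*log2(p) = 0.339899
  p = 8/48 = 0.166667: log2(p) = -2.584963, -p*log2(p) = 0.430827
H = 0.528321 + 0.529243 + 0.339899 + 0.430827 = 1.828290

H = 1.8283 bits/symbol


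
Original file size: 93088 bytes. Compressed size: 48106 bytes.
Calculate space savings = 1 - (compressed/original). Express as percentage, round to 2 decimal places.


ratio = compressed/original = 48106/93088 = 0.51678
savings = 1 - ratio = 1 - 0.51678 = 0.48322
as a percentage: 0.48322 * 100 = 48.32%

Space savings = 1 - 48106/93088 = 48.32%


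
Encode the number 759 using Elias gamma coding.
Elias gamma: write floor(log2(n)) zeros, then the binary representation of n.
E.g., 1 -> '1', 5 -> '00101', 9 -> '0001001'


num_bits = floor(log2(759)) + 1 = 10
leading_zeros = num_bits - 1 = 9
binary(759) = 1011110111

Elias gamma(759) = '000000000' + '1011110111' = 0000000001011110111 (19 bits)


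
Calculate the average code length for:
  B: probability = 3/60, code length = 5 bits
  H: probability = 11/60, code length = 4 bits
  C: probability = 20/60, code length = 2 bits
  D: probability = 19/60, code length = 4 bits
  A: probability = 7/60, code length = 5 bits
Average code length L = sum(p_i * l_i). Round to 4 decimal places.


Weighted contributions p_i * l_i:
  B: (3/60) * 5 = 15/60
  H: (11/60) * 4 = 44/60
  C: (20/60) * 2 = 40/60
  D: (19/60) * 4 = 76/60
  A: (7/60) * 5 = 35/60
Sum = (15 + 44 + 40 + 76 + 35)/60 = 210/60

L = 210/60 = 3.5000 bits/symbol


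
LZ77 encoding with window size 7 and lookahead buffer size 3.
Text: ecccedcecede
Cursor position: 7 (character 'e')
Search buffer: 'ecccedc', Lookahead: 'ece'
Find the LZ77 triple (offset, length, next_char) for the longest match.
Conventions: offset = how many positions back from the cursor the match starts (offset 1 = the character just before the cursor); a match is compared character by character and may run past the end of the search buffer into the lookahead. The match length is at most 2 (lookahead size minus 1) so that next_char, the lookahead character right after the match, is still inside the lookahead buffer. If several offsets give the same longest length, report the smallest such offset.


Try each offset into the search buffer:
  offset=1 (pos 6, char 'c'): match length 0
  offset=2 (pos 5, char 'd'): match length 0
  offset=3 (pos 4, char 'e'): match length 1
  offset=4 (pos 3, char 'c'): match length 0
  offset=5 (pos 2, char 'c'): match length 0
  offset=6 (pos 1, char 'c'): match length 0
  offset=7 (pos 0, char 'e'): match length 2
Longest match has length 2 at offset 7.
next_char = character at position 7 + 2 = 9 -> 'e'

Best match: offset=7, length=2 (matching 'ec' starting at position 0)
LZ77 triple: (7, 2, 'e')


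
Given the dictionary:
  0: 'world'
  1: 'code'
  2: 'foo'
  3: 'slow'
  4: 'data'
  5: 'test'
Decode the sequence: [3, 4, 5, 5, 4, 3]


Look up each index in the dictionary:
  3 -> 'slow'
  4 -> 'data'
  5 -> 'test'
  5 -> 'test'
  4 -> 'data'
  3 -> 'slow'

Decoded: "slow data test test data slow"


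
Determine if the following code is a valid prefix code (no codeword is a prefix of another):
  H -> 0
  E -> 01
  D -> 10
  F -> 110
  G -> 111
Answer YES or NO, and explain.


Checking each pair (does one codeword prefix another?):
  H='0' vs E='01': prefix -- VIOLATION

NO -- this is NOT a valid prefix code. H (0) is a prefix of E (01).


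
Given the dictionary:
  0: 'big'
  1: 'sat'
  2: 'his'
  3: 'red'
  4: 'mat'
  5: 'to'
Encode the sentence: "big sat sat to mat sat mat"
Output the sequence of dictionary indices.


Look up each word in the dictionary:
  'big' -> 0
  'sat' -> 1
  'sat' -> 1
  'to' -> 5
  'mat' -> 4
  'sat' -> 1
  'mat' -> 4

Encoded: [0, 1, 1, 5, 4, 1, 4]


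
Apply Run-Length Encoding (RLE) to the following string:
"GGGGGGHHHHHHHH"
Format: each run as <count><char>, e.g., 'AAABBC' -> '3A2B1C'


Scanning runs left to right:
  i=0: run of 'G' x 6 -> '6G'
  i=6: run of 'H' x 8 -> '8H'

RLE = 6G8H


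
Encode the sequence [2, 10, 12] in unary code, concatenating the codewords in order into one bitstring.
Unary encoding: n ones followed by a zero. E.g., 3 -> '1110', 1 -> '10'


Encode each number as n ones followed by a terminating 0:
  2 -> 110 (3 bits)
  10 -> 11111111110 (11 bits)
  12 -> 1111111111110 (13 bits)
Total length = 3 + 11 + 13 = 27 bits.

Unary([2, 10, 12]) = 110111111111101111111111110 (27 bits)


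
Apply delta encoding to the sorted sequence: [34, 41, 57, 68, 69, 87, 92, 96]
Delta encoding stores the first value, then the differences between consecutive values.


First value: 34
Deltas:
  41 - 34 = 7
  57 - 41 = 16
  68 - 57 = 11
  69 - 68 = 1
  87 - 69 = 18
  92 - 87 = 5
  96 - 92 = 4


Delta encoded: [34, 7, 16, 11, 1, 18, 5, 4]


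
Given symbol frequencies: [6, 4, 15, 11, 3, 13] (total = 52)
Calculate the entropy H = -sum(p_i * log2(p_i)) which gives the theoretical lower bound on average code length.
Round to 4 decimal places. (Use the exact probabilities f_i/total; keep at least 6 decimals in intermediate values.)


Per-symbol terms -p_i * log2(p_i) with p_i = f_i/52:
  p = 6/52 = 0.115385: log2(p) = -3.115477, -p*log2(p) = 0.359478
  p = 4/52 = 0.076923: log2(p) = -3.700440, -p*log2(p) = 0.284649
  p = 15/52 = 0.288462: log2(p) = -1.793549, -p*log2(p) = 0.517370
  p = 11/52 = 0.211538: log2(p) = -2.241008, -p*log2(p) = 0.474059
  p = 3/52 = 0.057692: log2(p) = -4.115477, -p*log2(p) = 0.237431
  p = 13/52 = 0.250000: log2(p) = -2.000000, -p*log2(p) = 0.500000
H = 0.359478 + 0.284649 + 0.517370 + 0.474059 + 0.237431 + 0.500000 = 2.372987

H = 2.373 bits/symbol


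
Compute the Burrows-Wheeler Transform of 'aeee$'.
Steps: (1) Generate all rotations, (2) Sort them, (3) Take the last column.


Rotations (sorted):
  0: $aeee -> last char: e
  1: aeee$ -> last char: $
  2: e$aee -> last char: e
  3: ee$ae -> last char: e
  4: eee$a -> last char: a


BWT = e$eea


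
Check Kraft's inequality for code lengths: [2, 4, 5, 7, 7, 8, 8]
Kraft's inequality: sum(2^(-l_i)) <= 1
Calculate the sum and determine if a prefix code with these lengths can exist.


Sum = 2^(-2) + 2^(-4) + 2^(-5) + 2^(-7) + 2^(-7) + 2^(-8) + 2^(-8)
    = 0.25 + 0.0625 + 0.03125 + 0.0078125 + 0.0078125 + 0.00390625 + 0.00390625
    = 94/256 = 0.3671875
Since 0.3671875 <= 1, Kraft's inequality IS satisfied.
A prefix code with these lengths CAN exist.

Kraft sum = 0.3671875. Satisfied.


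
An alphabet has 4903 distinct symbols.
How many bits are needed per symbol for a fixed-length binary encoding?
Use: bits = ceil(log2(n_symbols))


log2(4903) = 12.2594
Bracket: 2^12 = 4096 < 4903 <= 2^13 = 8192
So ceil(log2(4903)) = 13

bits = ceil(log2(4903)) = ceil(12.2594) = 13 bits


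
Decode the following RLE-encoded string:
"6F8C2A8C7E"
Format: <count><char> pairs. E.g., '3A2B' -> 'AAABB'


Expanding each <count><char> pair:
  6F -> 'FFFFFF'
  8C -> 'CCCCCCCC'
  2A -> 'AA'
  8C -> 'CCCCCCCC'
  7E -> 'EEEEEEE'

Decoded = FFFFFFCCCCCCCCAACCCCCCCCEEEEEEE


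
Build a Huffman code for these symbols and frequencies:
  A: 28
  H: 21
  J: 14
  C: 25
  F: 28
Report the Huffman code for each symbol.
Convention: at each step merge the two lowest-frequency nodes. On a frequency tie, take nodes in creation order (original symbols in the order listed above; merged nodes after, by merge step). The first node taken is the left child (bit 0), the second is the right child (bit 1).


Huffman tree construction:
Step 1: Merge J(14) + H(21) = 35
Step 2: Merge C(25) + A(28) = 53
Step 3: Merge F(28) + (J+H)(35) = 63
Step 4: Merge (C+A)(53) + (F+(J+H))(63) = 116
Read each symbol's code off the tree from the root (left child = 0, right child = 1).

Codes:
  A: 01 (length 2)
  H: 111 (length 3)
  J: 110 (length 3)
  C: 00 (length 2)
  F: 10 (length 2)
Average code length: 267/116 = 2.3017 bits/symbol


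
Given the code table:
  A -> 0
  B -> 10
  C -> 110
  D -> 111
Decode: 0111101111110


Decoding:
0 -> A
111 -> D
10 -> B
111 -> D
111 -> D
0 -> A


Result: ADBDDA


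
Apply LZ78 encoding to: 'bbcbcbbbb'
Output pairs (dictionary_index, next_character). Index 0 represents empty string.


LZ78 encoding steps:
Dictionary: {0: ''}
Step 1: w='' (idx 0), next='b' -> output (0, 'b'), add 'b' as idx 1
Step 2: w='b' (idx 1), next='c' -> output (1, 'c'), add 'bc' as idx 2
Step 3: w='bc' (idx 2), next='b' -> output (2, 'b'), add 'bcb' as idx 3
Step 4: w='b' (idx 1), next='b' -> output (1, 'b'), add 'bb' as idx 4
Step 5: w='b' (idx 1), end of input -> output (1, '')


Encoded: [(0, 'b'), (1, 'c'), (2, 'b'), (1, 'b'), (1, '')]


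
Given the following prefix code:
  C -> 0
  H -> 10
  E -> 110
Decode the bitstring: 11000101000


Decoding step by step:
Bits 110 -> E
Bits 0 -> C
Bits 0 -> C
Bits 10 -> H
Bits 10 -> H
Bits 0 -> C
Bits 0 -> C


Decoded message: ECCHHCC


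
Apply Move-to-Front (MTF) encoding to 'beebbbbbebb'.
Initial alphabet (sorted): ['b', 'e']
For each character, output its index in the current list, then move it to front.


MTF encoding:
'b': index 0 in ['b', 'e'] -> ['b', 'e']
'e': index 1 in ['b', 'e'] -> ['e', 'b']
'e': index 0 in ['e', 'b'] -> ['e', 'b']
'b': index 1 in ['e', 'b'] -> ['b', 'e']
'b': index 0 in ['b', 'e'] -> ['b', 'e']
'b': index 0 in ['b', 'e'] -> ['b', 'e']
'b': index 0 in ['b', 'e'] -> ['b', 'e']
'b': index 0 in ['b', 'e'] -> ['b', 'e']
'e': index 1 in ['b', 'e'] -> ['e', 'b']
'b': index 1 in ['e', 'b'] -> ['b', 'e']
'b': index 0 in ['b', 'e'] -> ['b', 'e']


Output: [0, 1, 0, 1, 0, 0, 0, 0, 1, 1, 0]


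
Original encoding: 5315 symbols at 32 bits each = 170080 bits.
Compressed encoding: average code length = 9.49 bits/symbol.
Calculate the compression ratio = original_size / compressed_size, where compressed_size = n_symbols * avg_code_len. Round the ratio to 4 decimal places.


original_size = n_symbols * orig_bits = 5315 * 32 = 170080 bits
compressed_size = n_symbols * avg_code_len = 5315 * 9.49 = 50439.35 bits
ratio = original_size / compressed_size = 170080 / 50439.35 = 3.372

Compression ratio = 3.372


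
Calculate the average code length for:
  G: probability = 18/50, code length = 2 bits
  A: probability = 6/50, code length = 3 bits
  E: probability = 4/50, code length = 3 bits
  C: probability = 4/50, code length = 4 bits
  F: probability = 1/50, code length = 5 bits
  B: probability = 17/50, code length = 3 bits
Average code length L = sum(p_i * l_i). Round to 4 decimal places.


Weighted contributions p_i * l_i:
  G: (18/50) * 2 = 36/50
  A: (6/50) * 3 = 18/50
  E: (4/50) * 3 = 12/50
  C: (4/50) * 4 = 16/50
  F: (1/50) * 5 = 5/50
  B: (17/50) * 3 = 51/50
Sum = (36 + 18 + 12 + 16 + 5 + 51)/50 = 138/50

L = 138/50 = 2.7600 bits/symbol


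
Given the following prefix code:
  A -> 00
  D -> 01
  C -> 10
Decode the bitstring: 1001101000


Decoding step by step:
Bits 10 -> C
Bits 01 -> D
Bits 10 -> C
Bits 10 -> C
Bits 00 -> A


Decoded message: CDCCA


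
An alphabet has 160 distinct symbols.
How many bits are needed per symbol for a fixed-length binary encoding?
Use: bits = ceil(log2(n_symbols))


log2(160) = 7.3219
Bracket: 2^7 = 128 < 160 <= 2^8 = 256
So ceil(log2(160)) = 8

bits = ceil(log2(160)) = ceil(7.3219) = 8 bits
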